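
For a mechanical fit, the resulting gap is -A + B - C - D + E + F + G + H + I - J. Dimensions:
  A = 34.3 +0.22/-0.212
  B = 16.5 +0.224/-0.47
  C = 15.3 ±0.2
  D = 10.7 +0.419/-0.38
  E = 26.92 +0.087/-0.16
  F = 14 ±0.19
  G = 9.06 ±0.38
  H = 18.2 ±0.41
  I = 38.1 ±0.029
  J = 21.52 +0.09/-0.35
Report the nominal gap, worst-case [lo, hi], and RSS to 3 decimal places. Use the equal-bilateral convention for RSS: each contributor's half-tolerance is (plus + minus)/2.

Stack each dimension's contribution:
  -A: nom -34.300 → Σnom=-34.300; wc +0.212/-0.220 → slack +0.212/-0.220; half-tol=0.216, Σhalf²=0.046656
  +B: nom +16.500 → Σnom=-17.800; wc +0.224/-0.470 → slack +0.436/-0.690; half-tol=0.347, Σhalf²=0.167065
  -C: nom -15.300 → Σnom=-33.100; wc +0.200/-0.200 → slack +0.636/-0.890; half-tol=0.200, Σhalf²=0.207065
  -D: nom -10.700 → Σnom=-43.800; wc +0.380/-0.419 → slack +1.016/-1.309; half-tol=0.399, Σhalf²=0.366665
  +E: nom +26.920 → Σnom=-16.880; wc +0.087/-0.160 → slack +1.103/-1.469; half-tol=0.123, Σhalf²=0.381917
  +F: nom +14.000 → Σnom=-2.880; wc +0.190/-0.190 → slack +1.293/-1.659; half-tol=0.190, Σhalf²=0.418017
  +G: nom +9.060 → Σnom=6.180; wc +0.380/-0.380 → slack +1.673/-2.039; half-tol=0.380, Σhalf²=0.562418
  +H: nom +18.200 → Σnom=24.380; wc +0.410/-0.410 → slack +2.083/-2.449; half-tol=0.410, Σhalf²=0.730517
  +I: nom +38.100 → Σnom=62.480; wc +0.029/-0.029 → slack +2.112/-2.478; half-tol=0.029, Σhalf²=0.731358
  -J: nom -21.520 → Σnom=40.960; wc +0.350/-0.090 → slack +2.462/-2.568; half-tol=0.220, Σhalf²=0.779758
Nominal = 40.960. Worst-case = [40.960 - 2.568, 40.960 + 2.462] = [38.392, 43.422]. RSS = √0.779758 = 0.883.

nominal=40.960 wc=[38.392,43.422] rss=0.883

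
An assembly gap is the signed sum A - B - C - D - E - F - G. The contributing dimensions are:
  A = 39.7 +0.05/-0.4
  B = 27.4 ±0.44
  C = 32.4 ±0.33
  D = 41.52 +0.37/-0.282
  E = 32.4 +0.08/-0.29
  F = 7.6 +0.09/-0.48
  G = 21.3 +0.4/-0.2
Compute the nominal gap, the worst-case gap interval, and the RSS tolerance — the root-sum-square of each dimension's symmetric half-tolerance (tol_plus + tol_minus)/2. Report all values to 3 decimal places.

Stack each dimension's contribution:
  +A: nom +39.700 → Σnom=39.700; wc +0.050/-0.400 → slack +0.050/-0.400; half-tol=0.225, Σhalf²=0.050625
  -B: nom -27.400 → Σnom=12.300; wc +0.440/-0.440 → slack +0.490/-0.840; half-tol=0.440, Σhalf²=0.244225
  -C: nom -32.400 → Σnom=-20.100; wc +0.330/-0.330 → slack +0.820/-1.170; half-tol=0.330, Σhalf²=0.353125
  -D: nom -41.520 → Σnom=-61.620; wc +0.282/-0.370 → slack +1.102/-1.540; half-tol=0.326, Σhalf²=0.459401
  -E: nom -32.400 → Σnom=-94.020; wc +0.290/-0.080 → slack +1.392/-1.620; half-tol=0.185, Σhalf²=0.493626
  -F: nom -7.600 → Σnom=-101.620; wc +0.480/-0.090 → slack +1.872/-1.710; half-tol=0.285, Σhalf²=0.574851
  -G: nom -21.300 → Σnom=-122.920; wc +0.200/-0.400 → slack +2.072/-2.110; half-tol=0.300, Σhalf²=0.664851
Nominal = -122.920. Worst-case = [-122.920 - 2.110, -122.920 + 2.072] = [-125.030, -120.848]. RSS = √0.664851 = 0.815.

nominal=-122.920 wc=[-125.030,-120.848] rss=0.815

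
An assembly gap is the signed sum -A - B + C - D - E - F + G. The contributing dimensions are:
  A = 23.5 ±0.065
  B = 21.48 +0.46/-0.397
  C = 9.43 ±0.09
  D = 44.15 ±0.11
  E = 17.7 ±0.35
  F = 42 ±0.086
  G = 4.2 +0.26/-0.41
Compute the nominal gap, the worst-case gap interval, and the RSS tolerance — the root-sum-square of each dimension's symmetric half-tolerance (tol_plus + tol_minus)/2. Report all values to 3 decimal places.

Stack each dimension's contribution:
  -A: nom -23.500 → Σnom=-23.500; wc +0.065/-0.065 → slack +0.065/-0.065; half-tol=0.065, Σhalf²=0.004225
  -B: nom -21.480 → Σnom=-44.980; wc +0.397/-0.460 → slack +0.462/-0.525; half-tol=0.428, Σhalf²=0.187837
  +C: nom +9.430 → Σnom=-35.550; wc +0.090/-0.090 → slack +0.552/-0.615; half-tol=0.090, Σhalf²=0.195937
  -D: nom -44.150 → Σnom=-79.700; wc +0.110/-0.110 → slack +0.662/-0.725; half-tol=0.110, Σhalf²=0.208037
  -E: nom -17.700 → Σnom=-97.400; wc +0.350/-0.350 → slack +1.012/-1.075; half-tol=0.350, Σhalf²=0.330537
  -F: nom -42.000 → Σnom=-139.400; wc +0.086/-0.086 → slack +1.098/-1.161; half-tol=0.086, Σhalf²=0.337933
  +G: nom +4.200 → Σnom=-135.200; wc +0.260/-0.410 → slack +1.358/-1.571; half-tol=0.335, Σhalf²=0.450158
Nominal = -135.200. Worst-case = [-135.200 - 1.571, -135.200 + 1.358] = [-136.771, -133.842]. RSS = √0.450158 = 0.671.

nominal=-135.200 wc=[-136.771,-133.842] rss=0.671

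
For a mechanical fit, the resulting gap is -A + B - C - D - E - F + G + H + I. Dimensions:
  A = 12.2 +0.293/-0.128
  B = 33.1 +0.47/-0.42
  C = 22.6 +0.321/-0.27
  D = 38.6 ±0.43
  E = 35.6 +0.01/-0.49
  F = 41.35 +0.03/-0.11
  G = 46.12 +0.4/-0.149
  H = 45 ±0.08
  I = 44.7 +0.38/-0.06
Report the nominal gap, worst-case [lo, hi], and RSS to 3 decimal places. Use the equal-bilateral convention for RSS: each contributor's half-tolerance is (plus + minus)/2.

Stack each dimension's contribution:
  -A: nom -12.200 → Σnom=-12.200; wc +0.128/-0.293 → slack +0.128/-0.293; half-tol=0.210, Σhalf²=0.044310
  +B: nom +33.100 → Σnom=20.900; wc +0.470/-0.420 → slack +0.598/-0.713; half-tol=0.445, Σhalf²=0.242335
  -C: nom -22.600 → Σnom=-1.700; wc +0.270/-0.321 → slack +0.868/-1.034; half-tol=0.295, Σhalf²=0.329655
  -D: nom -38.600 → Σnom=-40.300; wc +0.430/-0.430 → slack +1.298/-1.464; half-tol=0.430, Σhalf²=0.514555
  -E: nom -35.600 → Σnom=-75.900; wc +0.490/-0.010 → slack +1.788/-1.474; half-tol=0.250, Σhalf²=0.577055
  -F: nom -41.350 → Σnom=-117.250; wc +0.110/-0.030 → slack +1.898/-1.504; half-tol=0.070, Σhalf²=0.581955
  +G: nom +46.120 → Σnom=-71.130; wc +0.400/-0.149 → slack +2.298/-1.653; half-tol=0.275, Σhalf²=0.657306
  +H: nom +45.000 → Σnom=-26.130; wc +0.080/-0.080 → slack +2.378/-1.733; half-tol=0.080, Σhalf²=0.663706
  +I: nom +44.700 → Σnom=18.570; wc +0.380/-0.060 → slack +2.758/-1.793; half-tol=0.220, Σhalf²=0.712106
Nominal = 18.570. Worst-case = [18.570 - 1.793, 18.570 + 2.758] = [16.777, 21.328]. RSS = √0.712106 = 0.844.

nominal=18.570 wc=[16.777,21.328] rss=0.844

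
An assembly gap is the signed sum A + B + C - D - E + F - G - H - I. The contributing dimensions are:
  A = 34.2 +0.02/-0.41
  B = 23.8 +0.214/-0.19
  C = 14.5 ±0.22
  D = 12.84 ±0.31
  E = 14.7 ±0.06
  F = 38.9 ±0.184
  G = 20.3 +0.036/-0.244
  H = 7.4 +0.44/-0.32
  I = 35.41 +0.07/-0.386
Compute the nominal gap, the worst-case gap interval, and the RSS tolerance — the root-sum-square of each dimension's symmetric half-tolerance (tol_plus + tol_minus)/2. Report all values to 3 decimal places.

Stack each dimension's contribution:
  +A: nom +34.200 → Σnom=34.200; wc +0.020/-0.410 → slack +0.020/-0.410; half-tol=0.215, Σhalf²=0.046225
  +B: nom +23.800 → Σnom=58.000; wc +0.214/-0.190 → slack +0.234/-0.600; half-tol=0.202, Σhalf²=0.087029
  +C: nom +14.500 → Σnom=72.500; wc +0.220/-0.220 → slack +0.454/-0.820; half-tol=0.220, Σhalf²=0.135429
  -D: nom -12.840 → Σnom=59.660; wc +0.310/-0.310 → slack +0.764/-1.130; half-tol=0.310, Σhalf²=0.231529
  -E: nom -14.700 → Σnom=44.960; wc +0.060/-0.060 → slack +0.824/-1.190; half-tol=0.060, Σhalf²=0.235129
  +F: nom +38.900 → Σnom=83.860; wc +0.184/-0.184 → slack +1.008/-1.374; half-tol=0.184, Σhalf²=0.268985
  -G: nom -20.300 → Σnom=63.560; wc +0.244/-0.036 → slack +1.252/-1.410; half-tol=0.140, Σhalf²=0.288585
  -H: nom -7.400 → Σnom=56.160; wc +0.320/-0.440 → slack +1.572/-1.850; half-tol=0.380, Σhalf²=0.432985
  -I: nom -35.410 → Σnom=20.750; wc +0.386/-0.070 → slack +1.958/-1.920; half-tol=0.228, Σhalf²=0.484969
Nominal = 20.750. Worst-case = [20.750 - 1.920, 20.750 + 1.958] = [18.830, 22.708]. RSS = √0.484969 = 0.696.

nominal=20.750 wc=[18.830,22.708] rss=0.696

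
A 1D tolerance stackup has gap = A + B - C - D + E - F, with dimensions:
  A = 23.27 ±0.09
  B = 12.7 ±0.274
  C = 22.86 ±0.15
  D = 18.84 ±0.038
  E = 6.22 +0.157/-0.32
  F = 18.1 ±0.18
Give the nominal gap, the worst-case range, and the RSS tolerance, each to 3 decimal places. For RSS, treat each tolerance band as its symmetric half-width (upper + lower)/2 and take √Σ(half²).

Stack each dimension's contribution:
  +A: nom +23.270 → Σnom=23.270; wc +0.090/-0.090 → slack +0.090/-0.090; half-tol=0.090, Σhalf²=0.008100
  +B: nom +12.700 → Σnom=35.970; wc +0.274/-0.274 → slack +0.364/-0.364; half-tol=0.274, Σhalf²=0.083176
  -C: nom -22.860 → Σnom=13.110; wc +0.150/-0.150 → slack +0.514/-0.514; half-tol=0.150, Σhalf²=0.105676
  -D: nom -18.840 → Σnom=-5.730; wc +0.038/-0.038 → slack +0.552/-0.552; half-tol=0.038, Σhalf²=0.107120
  +E: nom +6.220 → Σnom=0.490; wc +0.157/-0.320 → slack +0.709/-0.872; half-tol=0.238, Σhalf²=0.164002
  -F: nom -18.100 → Σnom=-17.610; wc +0.180/-0.180 → slack +0.889/-1.052; half-tol=0.180, Σhalf²=0.196402
Nominal = -17.610. Worst-case = [-17.610 - 1.052, -17.610 + 0.889] = [-18.662, -16.721]. RSS = √0.196402 = 0.443.

nominal=-17.610 wc=[-18.662,-16.721] rss=0.443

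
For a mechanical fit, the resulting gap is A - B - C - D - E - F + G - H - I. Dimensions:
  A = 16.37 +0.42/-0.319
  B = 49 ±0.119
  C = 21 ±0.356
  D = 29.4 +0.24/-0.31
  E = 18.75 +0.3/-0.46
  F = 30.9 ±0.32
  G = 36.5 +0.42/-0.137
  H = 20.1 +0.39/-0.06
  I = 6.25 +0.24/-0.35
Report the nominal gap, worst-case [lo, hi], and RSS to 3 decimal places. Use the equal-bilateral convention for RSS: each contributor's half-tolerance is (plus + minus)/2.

Stack each dimension's contribution:
  +A: nom +16.370 → Σnom=16.370; wc +0.420/-0.319 → slack +0.420/-0.319; half-tol=0.369, Σhalf²=0.136530
  -B: nom -49.000 → Σnom=-32.630; wc +0.119/-0.119 → slack +0.539/-0.438; half-tol=0.119, Σhalf²=0.150691
  -C: nom -21.000 → Σnom=-53.630; wc +0.356/-0.356 → slack +0.895/-0.794; half-tol=0.356, Σhalf²=0.277427
  -D: nom -29.400 → Σnom=-83.030; wc +0.310/-0.240 → slack +1.205/-1.034; half-tol=0.275, Σhalf²=0.353052
  -E: nom -18.750 → Σnom=-101.780; wc +0.460/-0.300 → slack +1.665/-1.334; half-tol=0.380, Σhalf²=0.497452
  -F: nom -30.900 → Σnom=-132.680; wc +0.320/-0.320 → slack +1.985/-1.654; half-tol=0.320, Σhalf²=0.599852
  +G: nom +36.500 → Σnom=-96.180; wc +0.420/-0.137 → slack +2.405/-1.791; half-tol=0.278, Σhalf²=0.677415
  -H: nom -20.100 → Σnom=-116.280; wc +0.060/-0.390 → slack +2.465/-2.181; half-tol=0.225, Σhalf²=0.728040
  -I: nom -6.250 → Σnom=-122.530; wc +0.350/-0.240 → slack +2.815/-2.421; half-tol=0.295, Σhalf²=0.815065
Nominal = -122.530. Worst-case = [-122.530 - 2.421, -122.530 + 2.815] = [-124.951, -119.715]. RSS = √0.815065 = 0.903.

nominal=-122.530 wc=[-124.951,-119.715] rss=0.903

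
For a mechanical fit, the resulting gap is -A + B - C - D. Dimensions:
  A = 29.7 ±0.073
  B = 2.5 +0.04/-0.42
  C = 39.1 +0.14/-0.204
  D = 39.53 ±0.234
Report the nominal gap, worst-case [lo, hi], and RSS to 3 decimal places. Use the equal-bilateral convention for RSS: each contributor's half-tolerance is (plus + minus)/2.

nominal=-105.830 wc=[-106.697,-105.279] rss=0.378

Stack each dimension's contribution:
  -A: nom -29.700 → Σnom=-29.700; wc +0.073/-0.073 → slack +0.073/-0.073; half-tol=0.073, Σhalf²=0.005329
  +B: nom +2.500 → Σnom=-27.200; wc +0.040/-0.420 → slack +0.113/-0.493; half-tol=0.230, Σhalf²=0.058229
  -C: nom -39.100 → Σnom=-66.300; wc +0.204/-0.140 → slack +0.317/-0.633; half-tol=0.172, Σhalf²=0.087813
  -D: nom -39.530 → Σnom=-105.830; wc +0.234/-0.234 → slack +0.551/-0.867; half-tol=0.234, Σhalf²=0.142569
Nominal = -105.830. Worst-case = [-105.830 - 0.867, -105.830 + 0.551] = [-106.697, -105.279]. RSS = √0.142569 = 0.378.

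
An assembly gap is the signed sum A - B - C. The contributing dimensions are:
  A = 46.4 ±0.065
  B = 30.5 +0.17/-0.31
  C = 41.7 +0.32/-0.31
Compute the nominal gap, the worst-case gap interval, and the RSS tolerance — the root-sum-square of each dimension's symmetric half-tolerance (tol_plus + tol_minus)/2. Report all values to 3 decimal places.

nominal=-25.800 wc=[-26.355,-25.115] rss=0.401

Stack each dimension's contribution:
  +A: nom +46.400 → Σnom=46.400; wc +0.065/-0.065 → slack +0.065/-0.065; half-tol=0.065, Σhalf²=0.004225
  -B: nom -30.500 → Σnom=15.900; wc +0.310/-0.170 → slack +0.375/-0.235; half-tol=0.240, Σhalf²=0.061825
  -C: nom -41.700 → Σnom=-25.800; wc +0.310/-0.320 → slack +0.685/-0.555; half-tol=0.315, Σhalf²=0.161050
Nominal = -25.800. Worst-case = [-25.800 - 0.555, -25.800 + 0.685] = [-26.355, -25.115]. RSS = √0.161050 = 0.401.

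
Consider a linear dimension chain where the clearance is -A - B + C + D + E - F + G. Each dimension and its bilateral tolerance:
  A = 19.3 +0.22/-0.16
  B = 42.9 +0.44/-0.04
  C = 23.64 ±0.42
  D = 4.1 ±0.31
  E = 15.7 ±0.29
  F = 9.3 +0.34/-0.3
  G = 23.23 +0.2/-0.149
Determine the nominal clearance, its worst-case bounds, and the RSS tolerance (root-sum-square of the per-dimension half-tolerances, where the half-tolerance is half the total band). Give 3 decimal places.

Stack each dimension's contribution:
  -A: nom -19.300 → Σnom=-19.300; wc +0.160/-0.220 → slack +0.160/-0.220; half-tol=0.190, Σhalf²=0.036100
  -B: nom -42.900 → Σnom=-62.200; wc +0.040/-0.440 → slack +0.200/-0.660; half-tol=0.240, Σhalf²=0.093700
  +C: nom +23.640 → Σnom=-38.560; wc +0.420/-0.420 → slack +0.620/-1.080; half-tol=0.420, Σhalf²=0.270100
  +D: nom +4.100 → Σnom=-34.460; wc +0.310/-0.310 → slack +0.930/-1.390; half-tol=0.310, Σhalf²=0.366200
  +E: nom +15.700 → Σnom=-18.760; wc +0.290/-0.290 → slack +1.220/-1.680; half-tol=0.290, Σhalf²=0.450300
  -F: nom -9.300 → Σnom=-28.060; wc +0.300/-0.340 → slack +1.520/-2.020; half-tol=0.320, Σhalf²=0.552700
  +G: nom +23.230 → Σnom=-4.830; wc +0.200/-0.149 → slack +1.720/-2.169; half-tol=0.174, Σhalf²=0.583150
Nominal = -4.830. Worst-case = [-4.830 - 2.169, -4.830 + 1.720] = [-6.999, -3.110]. RSS = √0.583150 = 0.764.

nominal=-4.830 wc=[-6.999,-3.110] rss=0.764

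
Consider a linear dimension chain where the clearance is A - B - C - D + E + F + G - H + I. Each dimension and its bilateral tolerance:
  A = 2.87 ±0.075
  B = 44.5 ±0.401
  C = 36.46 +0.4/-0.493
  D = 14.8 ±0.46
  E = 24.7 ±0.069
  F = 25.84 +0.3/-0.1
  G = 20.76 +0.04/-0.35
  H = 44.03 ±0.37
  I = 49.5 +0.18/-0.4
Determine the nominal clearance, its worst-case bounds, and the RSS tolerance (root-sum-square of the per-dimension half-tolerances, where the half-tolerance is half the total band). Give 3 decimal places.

Stack each dimension's contribution:
  +A: nom +2.870 → Σnom=2.870; wc +0.075/-0.075 → slack +0.075/-0.075; half-tol=0.075, Σhalf²=0.005625
  -B: nom -44.500 → Σnom=-41.630; wc +0.401/-0.401 → slack +0.476/-0.476; half-tol=0.401, Σhalf²=0.166426
  -C: nom -36.460 → Σnom=-78.090; wc +0.493/-0.400 → slack +0.969/-0.876; half-tol=0.447, Σhalf²=0.365788
  -D: nom -14.800 → Σnom=-92.890; wc +0.460/-0.460 → slack +1.429/-1.336; half-tol=0.460, Σhalf²=0.577388
  +E: nom +24.700 → Σnom=-68.190; wc +0.069/-0.069 → slack +1.498/-1.405; half-tol=0.069, Σhalf²=0.582149
  +F: nom +25.840 → Σnom=-42.350; wc +0.300/-0.100 → slack +1.798/-1.505; half-tol=0.200, Σhalf²=0.622149
  +G: nom +20.760 → Σnom=-21.590; wc +0.040/-0.350 → slack +1.838/-1.855; half-tol=0.195, Σhalf²=0.660174
  -H: nom -44.030 → Σnom=-65.620; wc +0.370/-0.370 → slack +2.208/-2.225; half-tol=0.370, Σhalf²=0.797074
  +I: nom +49.500 → Σnom=-16.120; wc +0.180/-0.400 → slack +2.388/-2.625; half-tol=0.290, Σhalf²=0.881174
Nominal = -16.120. Worst-case = [-16.120 - 2.625, -16.120 + 2.388] = [-18.745, -13.732]. RSS = √0.881174 = 0.939.

nominal=-16.120 wc=[-18.745,-13.732] rss=0.939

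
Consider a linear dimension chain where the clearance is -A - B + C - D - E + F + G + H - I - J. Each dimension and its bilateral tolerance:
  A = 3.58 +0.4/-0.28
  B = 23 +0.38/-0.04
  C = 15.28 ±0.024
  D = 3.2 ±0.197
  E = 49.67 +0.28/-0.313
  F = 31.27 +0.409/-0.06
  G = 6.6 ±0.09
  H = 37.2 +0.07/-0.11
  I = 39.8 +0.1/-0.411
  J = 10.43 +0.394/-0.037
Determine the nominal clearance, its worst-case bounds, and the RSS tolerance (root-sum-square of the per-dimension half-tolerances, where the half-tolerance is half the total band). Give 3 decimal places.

Stack each dimension's contribution:
  -A: nom -3.580 → Σnom=-3.580; wc +0.280/-0.400 → slack +0.280/-0.400; half-tol=0.340, Σhalf²=0.115600
  -B: nom -23.000 → Σnom=-26.580; wc +0.040/-0.380 → slack +0.320/-0.780; half-tol=0.210, Σhalf²=0.159700
  +C: nom +15.280 → Σnom=-11.300; wc +0.024/-0.024 → slack +0.344/-0.804; half-tol=0.024, Σhalf²=0.160276
  -D: nom -3.200 → Σnom=-14.500; wc +0.197/-0.197 → slack +0.541/-1.001; half-tol=0.197, Σhalf²=0.199085
  -E: nom -49.670 → Σnom=-64.170; wc +0.313/-0.280 → slack +0.854/-1.281; half-tol=0.296, Σhalf²=0.286997
  +F: nom +31.270 → Σnom=-32.900; wc +0.409/-0.060 → slack +1.263/-1.341; half-tol=0.234, Σhalf²=0.341987
  +G: nom +6.600 → Σnom=-26.300; wc +0.090/-0.090 → slack +1.353/-1.431; half-tol=0.090, Σhalf²=0.350087
  +H: nom +37.200 → Σnom=10.900; wc +0.070/-0.110 → slack +1.423/-1.541; half-tol=0.090, Σhalf²=0.358187
  -I: nom -39.800 → Σnom=-28.900; wc +0.411/-0.100 → slack +1.834/-1.641; half-tol=0.256, Σhalf²=0.423468
  -J: nom -10.430 → Σnom=-39.330; wc +0.037/-0.394 → slack +1.871/-2.035; half-tol=0.215, Σhalf²=0.469908
Nominal = -39.330. Worst-case = [-39.330 - 2.035, -39.330 + 1.871] = [-41.365, -37.459]. RSS = √0.469908 = 0.685.

nominal=-39.330 wc=[-41.365,-37.459] rss=0.685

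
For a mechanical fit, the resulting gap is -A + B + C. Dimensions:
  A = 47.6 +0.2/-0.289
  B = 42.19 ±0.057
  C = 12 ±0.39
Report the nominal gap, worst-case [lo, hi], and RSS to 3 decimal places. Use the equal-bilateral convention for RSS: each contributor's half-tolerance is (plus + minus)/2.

Stack each dimension's contribution:
  -A: nom -47.600 → Σnom=-47.600; wc +0.289/-0.200 → slack +0.289/-0.200; half-tol=0.244, Σhalf²=0.059780
  +B: nom +42.190 → Σnom=-5.410; wc +0.057/-0.057 → slack +0.346/-0.257; half-tol=0.057, Σhalf²=0.063029
  +C: nom +12.000 → Σnom=6.590; wc +0.390/-0.390 → slack +0.736/-0.647; half-tol=0.390, Σhalf²=0.215129
Nominal = 6.590. Worst-case = [6.590 - 0.647, 6.590 + 0.736] = [5.943, 7.326]. RSS = √0.215129 = 0.464.

nominal=6.590 wc=[5.943,7.326] rss=0.464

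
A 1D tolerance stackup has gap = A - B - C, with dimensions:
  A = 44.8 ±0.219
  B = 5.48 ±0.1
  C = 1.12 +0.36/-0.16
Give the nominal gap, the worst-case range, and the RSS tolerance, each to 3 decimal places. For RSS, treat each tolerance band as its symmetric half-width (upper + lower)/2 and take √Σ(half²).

nominal=38.200 wc=[37.521,38.679] rss=0.354

Stack each dimension's contribution:
  +A: nom +44.800 → Σnom=44.800; wc +0.219/-0.219 → slack +0.219/-0.219; half-tol=0.219, Σhalf²=0.047961
  -B: nom -5.480 → Σnom=39.320; wc +0.100/-0.100 → slack +0.319/-0.319; half-tol=0.100, Σhalf²=0.057961
  -C: nom -1.120 → Σnom=38.200; wc +0.160/-0.360 → slack +0.479/-0.679; half-tol=0.260, Σhalf²=0.125561
Nominal = 38.200. Worst-case = [38.200 - 0.679, 38.200 + 0.479] = [37.521, 38.679]. RSS = √0.125561 = 0.354.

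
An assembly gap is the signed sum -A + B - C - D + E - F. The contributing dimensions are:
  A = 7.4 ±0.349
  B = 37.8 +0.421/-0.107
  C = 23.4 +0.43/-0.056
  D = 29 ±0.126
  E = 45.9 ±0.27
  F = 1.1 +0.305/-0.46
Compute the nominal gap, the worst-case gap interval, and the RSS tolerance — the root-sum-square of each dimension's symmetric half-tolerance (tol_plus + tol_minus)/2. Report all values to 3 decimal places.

Stack each dimension's contribution:
  -A: nom -7.400 → Σnom=-7.400; wc +0.349/-0.349 → slack +0.349/-0.349; half-tol=0.349, Σhalf²=0.121801
  +B: nom +37.800 → Σnom=30.400; wc +0.421/-0.107 → slack +0.770/-0.456; half-tol=0.264, Σhalf²=0.191497
  -C: nom -23.400 → Σnom=7.000; wc +0.056/-0.430 → slack +0.826/-0.886; half-tol=0.243, Σhalf²=0.250546
  -D: nom -29.000 → Σnom=-22.000; wc +0.126/-0.126 → slack +0.952/-1.012; half-tol=0.126, Σhalf²=0.266422
  +E: nom +45.900 → Σnom=23.900; wc +0.270/-0.270 → slack +1.222/-1.282; half-tol=0.270, Σhalf²=0.339322
  -F: nom -1.100 → Σnom=22.800; wc +0.460/-0.305 → slack +1.682/-1.587; half-tol=0.383, Σhalf²=0.485628
Nominal = 22.800. Worst-case = [22.800 - 1.587, 22.800 + 1.682] = [21.213, 24.482]. RSS = √0.485628 = 0.697.

nominal=22.800 wc=[21.213,24.482] rss=0.697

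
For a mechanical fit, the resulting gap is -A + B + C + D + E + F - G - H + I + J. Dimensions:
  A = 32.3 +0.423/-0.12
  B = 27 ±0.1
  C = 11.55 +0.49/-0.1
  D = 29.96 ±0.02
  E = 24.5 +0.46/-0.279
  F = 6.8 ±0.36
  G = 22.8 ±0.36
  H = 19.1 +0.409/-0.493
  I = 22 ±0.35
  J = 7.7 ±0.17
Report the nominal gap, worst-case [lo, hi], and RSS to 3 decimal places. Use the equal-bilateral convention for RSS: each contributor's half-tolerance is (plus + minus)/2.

nominal=55.310 wc=[52.739,58.233] rss=0.960

Stack each dimension's contribution:
  -A: nom -32.300 → Σnom=-32.300; wc +0.120/-0.423 → slack +0.120/-0.423; half-tol=0.271, Σhalf²=0.073712
  +B: nom +27.000 → Σnom=-5.300; wc +0.100/-0.100 → slack +0.220/-0.523; half-tol=0.100, Σhalf²=0.083712
  +C: nom +11.550 → Σnom=6.250; wc +0.490/-0.100 → slack +0.710/-0.623; half-tol=0.295, Σhalf²=0.170737
  +D: nom +29.960 → Σnom=36.210; wc +0.020/-0.020 → slack +0.730/-0.643; half-tol=0.020, Σhalf²=0.171137
  +E: nom +24.500 → Σnom=60.710; wc +0.460/-0.279 → slack +1.190/-0.922; half-tol=0.370, Σhalf²=0.307668
  +F: nom +6.800 → Σnom=67.510; wc +0.360/-0.360 → slack +1.550/-1.282; half-tol=0.360, Σhalf²=0.437268
  -G: nom -22.800 → Σnom=44.710; wc +0.360/-0.360 → slack +1.910/-1.642; half-tol=0.360, Σhalf²=0.566868
  -H: nom -19.100 → Σnom=25.610; wc +0.493/-0.409 → slack +2.403/-2.051; half-tol=0.451, Σhalf²=0.770269
  +I: nom +22.000 → Σnom=47.610; wc +0.350/-0.350 → slack +2.753/-2.401; half-tol=0.350, Σhalf²=0.892768
  +J: nom +7.700 → Σnom=55.310; wc +0.170/-0.170 → slack +2.923/-2.571; half-tol=0.170, Σhalf²=0.921669
Nominal = 55.310. Worst-case = [55.310 - 2.571, 55.310 + 2.923] = [52.739, 58.233]. RSS = √0.921669 = 0.960.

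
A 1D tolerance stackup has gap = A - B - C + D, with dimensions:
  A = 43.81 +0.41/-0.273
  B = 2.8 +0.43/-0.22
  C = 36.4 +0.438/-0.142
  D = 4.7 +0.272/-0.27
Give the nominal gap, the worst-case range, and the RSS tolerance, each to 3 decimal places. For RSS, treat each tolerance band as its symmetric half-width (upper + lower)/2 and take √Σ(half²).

nominal=9.310 wc=[7.899,10.354] rss=0.616

Stack each dimension's contribution:
  +A: nom +43.810 → Σnom=43.810; wc +0.410/-0.273 → slack +0.410/-0.273; half-tol=0.342, Σhalf²=0.116622
  -B: nom -2.800 → Σnom=41.010; wc +0.220/-0.430 → slack +0.630/-0.703; half-tol=0.325, Σhalf²=0.222247
  -C: nom -36.400 → Σnom=4.610; wc +0.142/-0.438 → slack +0.772/-1.141; half-tol=0.290, Σhalf²=0.306347
  +D: nom +4.700 → Σnom=9.310; wc +0.272/-0.270 → slack +1.044/-1.411; half-tol=0.271, Σhalf²=0.379788
Nominal = 9.310. Worst-case = [9.310 - 1.411, 9.310 + 1.044] = [7.899, 10.354]. RSS = √0.379788 = 0.616.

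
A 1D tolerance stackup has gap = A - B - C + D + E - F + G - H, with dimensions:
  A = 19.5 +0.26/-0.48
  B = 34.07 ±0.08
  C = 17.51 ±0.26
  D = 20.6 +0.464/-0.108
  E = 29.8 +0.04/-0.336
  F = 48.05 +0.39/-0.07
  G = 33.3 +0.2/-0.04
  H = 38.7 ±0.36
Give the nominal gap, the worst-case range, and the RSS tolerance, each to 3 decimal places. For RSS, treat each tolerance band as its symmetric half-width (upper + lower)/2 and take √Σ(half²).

nominal=-35.130 wc=[-37.184,-33.396] rss=0.725

Stack each dimension's contribution:
  +A: nom +19.500 → Σnom=19.500; wc +0.260/-0.480 → slack +0.260/-0.480; half-tol=0.370, Σhalf²=0.136900
  -B: nom -34.070 → Σnom=-14.570; wc +0.080/-0.080 → slack +0.340/-0.560; half-tol=0.080, Σhalf²=0.143300
  -C: nom -17.510 → Σnom=-32.080; wc +0.260/-0.260 → slack +0.600/-0.820; half-tol=0.260, Σhalf²=0.210900
  +D: nom +20.600 → Σnom=-11.480; wc +0.464/-0.108 → slack +1.064/-0.928; half-tol=0.286, Σhalf²=0.292696
  +E: nom +29.800 → Σnom=18.320; wc +0.040/-0.336 → slack +1.104/-1.264; half-tol=0.188, Σhalf²=0.328040
  -F: nom -48.050 → Σnom=-29.730; wc +0.070/-0.390 → slack +1.174/-1.654; half-tol=0.230, Σhalf²=0.380940
  +G: nom +33.300 → Σnom=3.570; wc +0.200/-0.040 → slack +1.374/-1.694; half-tol=0.120, Σhalf²=0.395340
  -H: nom -38.700 → Σnom=-35.130; wc +0.360/-0.360 → slack +1.734/-2.054; half-tol=0.360, Σhalf²=0.524940
Nominal = -35.130. Worst-case = [-35.130 - 2.054, -35.130 + 1.734] = [-37.184, -33.396]. RSS = √0.524940 = 0.725.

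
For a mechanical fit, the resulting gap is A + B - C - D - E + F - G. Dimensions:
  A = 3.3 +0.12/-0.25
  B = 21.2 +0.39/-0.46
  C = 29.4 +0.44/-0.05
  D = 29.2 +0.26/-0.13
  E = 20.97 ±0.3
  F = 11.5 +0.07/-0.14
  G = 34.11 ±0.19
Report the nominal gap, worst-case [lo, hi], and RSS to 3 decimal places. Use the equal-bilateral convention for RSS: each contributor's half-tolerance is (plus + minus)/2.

Stack each dimension's contribution:
  +A: nom +3.300 → Σnom=3.300; wc +0.120/-0.250 → slack +0.120/-0.250; half-tol=0.185, Σhalf²=0.034225
  +B: nom +21.200 → Σnom=24.500; wc +0.390/-0.460 → slack +0.510/-0.710; half-tol=0.425, Σhalf²=0.214850
  -C: nom -29.400 → Σnom=-4.900; wc +0.050/-0.440 → slack +0.560/-1.150; half-tol=0.245, Σhalf²=0.274875
  -D: nom -29.200 → Σnom=-34.100; wc +0.130/-0.260 → slack +0.690/-1.410; half-tol=0.195, Σhalf²=0.312900
  -E: nom -20.970 → Σnom=-55.070; wc +0.300/-0.300 → slack +0.990/-1.710; half-tol=0.300, Σhalf²=0.402900
  +F: nom +11.500 → Σnom=-43.570; wc +0.070/-0.140 → slack +1.060/-1.850; half-tol=0.105, Σhalf²=0.413925
  -G: nom -34.110 → Σnom=-77.680; wc +0.190/-0.190 → slack +1.250/-2.040; half-tol=0.190, Σhalf²=0.450025
Nominal = -77.680. Worst-case = [-77.680 - 2.040, -77.680 + 1.250] = [-79.720, -76.430]. RSS = √0.450025 = 0.671.

nominal=-77.680 wc=[-79.720,-76.430] rss=0.671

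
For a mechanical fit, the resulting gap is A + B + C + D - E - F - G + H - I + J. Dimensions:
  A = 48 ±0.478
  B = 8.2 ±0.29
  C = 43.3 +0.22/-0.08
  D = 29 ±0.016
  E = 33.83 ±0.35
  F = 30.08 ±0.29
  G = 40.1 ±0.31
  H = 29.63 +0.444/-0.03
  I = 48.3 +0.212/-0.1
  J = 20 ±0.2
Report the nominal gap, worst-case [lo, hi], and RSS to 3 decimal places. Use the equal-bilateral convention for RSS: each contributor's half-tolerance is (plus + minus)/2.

Stack each dimension's contribution:
  +A: nom +48.000 → Σnom=48.000; wc +0.478/-0.478 → slack +0.478/-0.478; half-tol=0.478, Σhalf²=0.228484
  +B: nom +8.200 → Σnom=56.200; wc +0.290/-0.290 → slack +0.768/-0.768; half-tol=0.290, Σhalf²=0.312584
  +C: nom +43.300 → Σnom=99.500; wc +0.220/-0.080 → slack +0.988/-0.848; half-tol=0.150, Σhalf²=0.335084
  +D: nom +29.000 → Σnom=128.500; wc +0.016/-0.016 → slack +1.004/-0.864; half-tol=0.016, Σhalf²=0.335340
  -E: nom -33.830 → Σnom=94.670; wc +0.350/-0.350 → slack +1.354/-1.214; half-tol=0.350, Σhalf²=0.457840
  -F: nom -30.080 → Σnom=64.590; wc +0.290/-0.290 → slack +1.644/-1.504; half-tol=0.290, Σhalf²=0.541940
  -G: nom -40.100 → Σnom=24.490; wc +0.310/-0.310 → slack +1.954/-1.814; half-tol=0.310, Σhalf²=0.638040
  +H: nom +29.630 → Σnom=54.120; wc +0.444/-0.030 → slack +2.398/-1.844; half-tol=0.237, Σhalf²=0.694209
  -I: nom -48.300 → Σnom=5.820; wc +0.100/-0.212 → slack +2.498/-2.056; half-tol=0.156, Σhalf²=0.718545
  +J: nom +20.000 → Σnom=25.820; wc +0.200/-0.200 → slack +2.698/-2.256; half-tol=0.200, Σhalf²=0.758545
Nominal = 25.820. Worst-case = [25.820 - 2.256, 25.820 + 2.698] = [23.564, 28.518]. RSS = √0.758545 = 0.871.

nominal=25.820 wc=[23.564,28.518] rss=0.871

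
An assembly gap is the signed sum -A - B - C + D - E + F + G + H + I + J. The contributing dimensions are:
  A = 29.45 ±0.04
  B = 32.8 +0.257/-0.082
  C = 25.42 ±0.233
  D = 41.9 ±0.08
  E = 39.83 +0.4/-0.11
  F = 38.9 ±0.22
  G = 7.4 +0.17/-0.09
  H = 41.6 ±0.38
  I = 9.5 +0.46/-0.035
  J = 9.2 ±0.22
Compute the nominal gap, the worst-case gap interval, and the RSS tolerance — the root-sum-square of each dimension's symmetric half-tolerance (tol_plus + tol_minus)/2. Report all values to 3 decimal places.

Stack each dimension's contribution:
  -A: nom -29.450 → Σnom=-29.450; wc +0.040/-0.040 → slack +0.040/-0.040; half-tol=0.040, Σhalf²=0.001600
  -B: nom -32.800 → Σnom=-62.250; wc +0.082/-0.257 → slack +0.122/-0.297; half-tol=0.170, Σhalf²=0.030330
  -C: nom -25.420 → Σnom=-87.670; wc +0.233/-0.233 → slack +0.355/-0.530; half-tol=0.233, Σhalf²=0.084619
  +D: nom +41.900 → Σnom=-45.770; wc +0.080/-0.080 → slack +0.435/-0.610; half-tol=0.080, Σhalf²=0.091019
  -E: nom -39.830 → Σnom=-85.600; wc +0.110/-0.400 → slack +0.545/-1.010; half-tol=0.255, Σhalf²=0.156044
  +F: nom +38.900 → Σnom=-46.700; wc +0.220/-0.220 → slack +0.765/-1.230; half-tol=0.220, Σhalf²=0.204444
  +G: nom +7.400 → Σnom=-39.300; wc +0.170/-0.090 → slack +0.935/-1.320; half-tol=0.130, Σhalf²=0.221344
  +H: nom +41.600 → Σnom=2.300; wc +0.380/-0.380 → slack +1.315/-1.700; half-tol=0.380, Σhalf²=0.365744
  +I: nom +9.500 → Σnom=11.800; wc +0.460/-0.035 → slack +1.775/-1.735; half-tol=0.247, Σhalf²=0.427001
  +J: nom +9.200 → Σnom=21.000; wc +0.220/-0.220 → slack +1.995/-1.955; half-tol=0.220, Σhalf²=0.475401
Nominal = 21.000. Worst-case = [21.000 - 1.955, 21.000 + 1.995] = [19.045, 22.995]. RSS = √0.475401 = 0.689.

nominal=21.000 wc=[19.045,22.995] rss=0.689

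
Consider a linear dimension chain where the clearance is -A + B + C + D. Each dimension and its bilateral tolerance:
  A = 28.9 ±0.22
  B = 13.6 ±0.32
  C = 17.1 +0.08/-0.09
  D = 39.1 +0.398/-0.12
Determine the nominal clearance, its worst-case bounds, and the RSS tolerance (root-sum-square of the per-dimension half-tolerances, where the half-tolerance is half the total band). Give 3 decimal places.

Stack each dimension's contribution:
  -A: nom -28.900 → Σnom=-28.900; wc +0.220/-0.220 → slack +0.220/-0.220; half-tol=0.220, Σhalf²=0.048400
  +B: nom +13.600 → Σnom=-15.300; wc +0.320/-0.320 → slack +0.540/-0.540; half-tol=0.320, Σhalf²=0.150800
  +C: nom +17.100 → Σnom=1.800; wc +0.080/-0.090 → slack +0.620/-0.630; half-tol=0.085, Σhalf²=0.158025
  +D: nom +39.100 → Σnom=40.900; wc +0.398/-0.120 → slack +1.018/-0.750; half-tol=0.259, Σhalf²=0.225106
Nominal = 40.900. Worst-case = [40.900 - 0.750, 40.900 + 1.018] = [40.150, 41.918]. RSS = √0.225106 = 0.474.

nominal=40.900 wc=[40.150,41.918] rss=0.474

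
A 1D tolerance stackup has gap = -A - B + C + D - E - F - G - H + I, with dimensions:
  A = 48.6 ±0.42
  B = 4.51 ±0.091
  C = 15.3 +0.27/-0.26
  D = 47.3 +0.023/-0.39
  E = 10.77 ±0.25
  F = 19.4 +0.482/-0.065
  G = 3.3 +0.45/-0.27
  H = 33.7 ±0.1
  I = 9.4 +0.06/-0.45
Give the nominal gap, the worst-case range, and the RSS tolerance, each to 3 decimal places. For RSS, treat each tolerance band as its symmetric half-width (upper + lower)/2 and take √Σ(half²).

nominal=-48.280 wc=[-51.173,-46.731] rss=0.800

Stack each dimension's contribution:
  -A: nom -48.600 → Σnom=-48.600; wc +0.420/-0.420 → slack +0.420/-0.420; half-tol=0.420, Σhalf²=0.176400
  -B: nom -4.510 → Σnom=-53.110; wc +0.091/-0.091 → slack +0.511/-0.511; half-tol=0.091, Σhalf²=0.184681
  +C: nom +15.300 → Σnom=-37.810; wc +0.270/-0.260 → slack +0.781/-0.771; half-tol=0.265, Σhalf²=0.254906
  +D: nom +47.300 → Σnom=9.490; wc +0.023/-0.390 → slack +0.804/-1.161; half-tol=0.207, Σhalf²=0.297548
  -E: nom -10.770 → Σnom=-1.280; wc +0.250/-0.250 → slack +1.054/-1.411; half-tol=0.250, Σhalf²=0.360048
  -F: nom -19.400 → Σnom=-20.680; wc +0.065/-0.482 → slack +1.119/-1.893; half-tol=0.273, Σhalf²=0.434850
  -G: nom -3.300 → Σnom=-23.980; wc +0.270/-0.450 → slack +1.389/-2.343; half-tol=0.360, Σhalf²=0.564450
  -H: nom -33.700 → Σnom=-57.680; wc +0.100/-0.100 → slack +1.489/-2.443; half-tol=0.100, Σhalf²=0.574450
  +I: nom +9.400 → Σnom=-48.280; wc +0.060/-0.450 → slack +1.549/-2.893; half-tol=0.255, Σhalf²=0.639475
Nominal = -48.280. Worst-case = [-48.280 - 2.893, -48.280 + 1.549] = [-51.173, -46.731]. RSS = √0.639475 = 0.800.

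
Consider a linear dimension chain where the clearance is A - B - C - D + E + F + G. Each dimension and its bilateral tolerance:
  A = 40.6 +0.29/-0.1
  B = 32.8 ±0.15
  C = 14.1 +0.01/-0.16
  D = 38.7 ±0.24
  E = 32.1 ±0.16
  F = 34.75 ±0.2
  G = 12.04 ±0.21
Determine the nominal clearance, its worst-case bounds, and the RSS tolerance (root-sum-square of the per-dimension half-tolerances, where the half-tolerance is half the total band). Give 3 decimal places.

nominal=33.890 wc=[32.820,35.300] rss=0.485

Stack each dimension's contribution:
  +A: nom +40.600 → Σnom=40.600; wc +0.290/-0.100 → slack +0.290/-0.100; half-tol=0.195, Σhalf²=0.038025
  -B: nom -32.800 → Σnom=7.800; wc +0.150/-0.150 → slack +0.440/-0.250; half-tol=0.150, Σhalf²=0.060525
  -C: nom -14.100 → Σnom=-6.300; wc +0.160/-0.010 → slack +0.600/-0.260; half-tol=0.085, Σhalf²=0.067750
  -D: nom -38.700 → Σnom=-45.000; wc +0.240/-0.240 → slack +0.840/-0.500; half-tol=0.240, Σhalf²=0.125350
  +E: nom +32.100 → Σnom=-12.900; wc +0.160/-0.160 → slack +1.000/-0.660; half-tol=0.160, Σhalf²=0.150950
  +F: nom +34.750 → Σnom=21.850; wc +0.200/-0.200 → slack +1.200/-0.860; half-tol=0.200, Σhalf²=0.190950
  +G: nom +12.040 → Σnom=33.890; wc +0.210/-0.210 → slack +1.410/-1.070; half-tol=0.210, Σhalf²=0.235050
Nominal = 33.890. Worst-case = [33.890 - 1.070, 33.890 + 1.410] = [32.820, 35.300]. RSS = √0.235050 = 0.485.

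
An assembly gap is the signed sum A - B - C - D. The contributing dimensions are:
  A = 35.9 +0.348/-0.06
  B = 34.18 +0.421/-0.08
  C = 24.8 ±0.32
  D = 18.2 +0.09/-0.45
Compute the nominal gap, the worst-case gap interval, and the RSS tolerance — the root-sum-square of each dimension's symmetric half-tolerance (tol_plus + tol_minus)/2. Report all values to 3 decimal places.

nominal=-41.280 wc=[-42.171,-40.082] rss=0.529

Stack each dimension's contribution:
  +A: nom +35.900 → Σnom=35.900; wc +0.348/-0.060 → slack +0.348/-0.060; half-tol=0.204, Σhalf²=0.041616
  -B: nom -34.180 → Σnom=1.720; wc +0.080/-0.421 → slack +0.428/-0.481; half-tol=0.251, Σhalf²=0.104366
  -C: nom -24.800 → Σnom=-23.080; wc +0.320/-0.320 → slack +0.748/-0.801; half-tol=0.320, Σhalf²=0.206766
  -D: nom -18.200 → Σnom=-41.280; wc +0.450/-0.090 → slack +1.198/-0.891; half-tol=0.270, Σhalf²=0.279666
Nominal = -41.280. Worst-case = [-41.280 - 0.891, -41.280 + 1.198] = [-42.171, -40.082]. RSS = √0.279666 = 0.529.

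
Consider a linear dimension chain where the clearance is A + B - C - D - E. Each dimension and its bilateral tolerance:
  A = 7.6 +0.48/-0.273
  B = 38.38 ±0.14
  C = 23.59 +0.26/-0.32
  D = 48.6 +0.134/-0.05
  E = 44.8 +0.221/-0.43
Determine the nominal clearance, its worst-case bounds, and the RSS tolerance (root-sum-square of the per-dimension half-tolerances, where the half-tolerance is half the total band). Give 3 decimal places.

nominal=-71.010 wc=[-72.038,-69.590] rss=0.600

Stack each dimension's contribution:
  +A: nom +7.600 → Σnom=7.600; wc +0.480/-0.273 → slack +0.480/-0.273; half-tol=0.377, Σhalf²=0.141752
  +B: nom +38.380 → Σnom=45.980; wc +0.140/-0.140 → slack +0.620/-0.413; half-tol=0.140, Σhalf²=0.161352
  -C: nom -23.590 → Σnom=22.390; wc +0.320/-0.260 → slack +0.940/-0.673; half-tol=0.290, Σhalf²=0.245452
  -D: nom -48.600 → Σnom=-26.210; wc +0.050/-0.134 → slack +0.990/-0.807; half-tol=0.092, Σhalf²=0.253916
  -E: nom -44.800 → Σnom=-71.010; wc +0.430/-0.221 → slack +1.420/-1.028; half-tol=0.326, Σhalf²=0.359867
Nominal = -71.010. Worst-case = [-71.010 - 1.028, -71.010 + 1.420] = [-72.038, -69.590]. RSS = √0.359867 = 0.600.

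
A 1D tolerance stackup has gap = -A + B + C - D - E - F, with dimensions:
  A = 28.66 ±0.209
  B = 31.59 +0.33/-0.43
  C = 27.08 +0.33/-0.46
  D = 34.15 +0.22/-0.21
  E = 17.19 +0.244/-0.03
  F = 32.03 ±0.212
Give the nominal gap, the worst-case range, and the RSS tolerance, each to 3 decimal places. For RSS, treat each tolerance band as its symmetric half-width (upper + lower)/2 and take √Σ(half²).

nominal=-53.360 wc=[-55.135,-52.039] rss=0.674

Stack each dimension's contribution:
  -A: nom -28.660 → Σnom=-28.660; wc +0.209/-0.209 → slack +0.209/-0.209; half-tol=0.209, Σhalf²=0.043681
  +B: nom +31.590 → Σnom=2.930; wc +0.330/-0.430 → slack +0.539/-0.639; half-tol=0.380, Σhalf²=0.188081
  +C: nom +27.080 → Σnom=30.010; wc +0.330/-0.460 → slack +0.869/-1.099; half-tol=0.395, Σhalf²=0.344106
  -D: nom -34.150 → Σnom=-4.140; wc +0.210/-0.220 → slack +1.079/-1.319; half-tol=0.215, Σhalf²=0.390331
  -E: nom -17.190 → Σnom=-21.330; wc +0.030/-0.244 → slack +1.109/-1.563; half-tol=0.137, Σhalf²=0.409100
  -F: nom -32.030 → Σnom=-53.360; wc +0.212/-0.212 → slack +1.321/-1.775; half-tol=0.212, Σhalf²=0.454044
Nominal = -53.360. Worst-case = [-53.360 - 1.775, -53.360 + 1.321] = [-55.135, -52.039]. RSS = √0.454044 = 0.674.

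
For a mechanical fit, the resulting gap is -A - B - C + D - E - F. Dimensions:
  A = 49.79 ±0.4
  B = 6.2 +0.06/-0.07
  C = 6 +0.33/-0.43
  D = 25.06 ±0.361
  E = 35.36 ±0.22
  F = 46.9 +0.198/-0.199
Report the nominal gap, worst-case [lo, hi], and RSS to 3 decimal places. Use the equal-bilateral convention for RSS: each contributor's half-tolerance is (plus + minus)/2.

nominal=-119.190 wc=[-120.759,-117.510] rss=0.726

Stack each dimension's contribution:
  -A: nom -49.790 → Σnom=-49.790; wc +0.400/-0.400 → slack +0.400/-0.400; half-tol=0.400, Σhalf²=0.160000
  -B: nom -6.200 → Σnom=-55.990; wc +0.070/-0.060 → slack +0.470/-0.460; half-tol=0.065, Σhalf²=0.164225
  -C: nom -6.000 → Σnom=-61.990; wc +0.430/-0.330 → slack +0.900/-0.790; half-tol=0.380, Σhalf²=0.308625
  +D: nom +25.060 → Σnom=-36.930; wc +0.361/-0.361 → slack +1.261/-1.151; half-tol=0.361, Σhalf²=0.438946
  -E: nom -35.360 → Σnom=-72.290; wc +0.220/-0.220 → slack +1.481/-1.371; half-tol=0.220, Σhalf²=0.487346
  -F: nom -46.900 → Σnom=-119.190; wc +0.199/-0.198 → slack +1.680/-1.569; half-tol=0.199, Σhalf²=0.526748
Nominal = -119.190. Worst-case = [-119.190 - 1.569, -119.190 + 1.680] = [-120.759, -117.510]. RSS = √0.526748 = 0.726.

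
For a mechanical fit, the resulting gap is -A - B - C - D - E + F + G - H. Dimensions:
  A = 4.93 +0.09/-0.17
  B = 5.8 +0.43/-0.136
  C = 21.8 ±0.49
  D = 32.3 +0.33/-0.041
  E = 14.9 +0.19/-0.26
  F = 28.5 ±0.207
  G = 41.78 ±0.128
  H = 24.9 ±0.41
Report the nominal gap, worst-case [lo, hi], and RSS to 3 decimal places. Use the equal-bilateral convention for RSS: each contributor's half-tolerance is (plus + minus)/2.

nominal=-34.350 wc=[-36.625,-32.508] rss=0.806

Stack each dimension's contribution:
  -A: nom -4.930 → Σnom=-4.930; wc +0.170/-0.090 → slack +0.170/-0.090; half-tol=0.130, Σhalf²=0.016900
  -B: nom -5.800 → Σnom=-10.730; wc +0.136/-0.430 → slack +0.306/-0.520; half-tol=0.283, Σhalf²=0.096989
  -C: nom -21.800 → Σnom=-32.530; wc +0.490/-0.490 → slack +0.796/-1.010; half-tol=0.490, Σhalf²=0.337089
  -D: nom -32.300 → Σnom=-64.830; wc +0.041/-0.330 → slack +0.837/-1.340; half-tol=0.185, Σhalf²=0.371499
  -E: nom -14.900 → Σnom=-79.730; wc +0.260/-0.190 → slack +1.097/-1.530; half-tol=0.225, Σhalf²=0.422124
  +F: nom +28.500 → Σnom=-51.230; wc +0.207/-0.207 → slack +1.304/-1.737; half-tol=0.207, Σhalf²=0.464973
  +G: nom +41.780 → Σnom=-9.450; wc +0.128/-0.128 → slack +1.432/-1.865; half-tol=0.128, Σhalf²=0.481357
  -H: nom -24.900 → Σnom=-34.350; wc +0.410/-0.410 → slack +1.842/-2.275; half-tol=0.410, Σhalf²=0.649457
Nominal = -34.350. Worst-case = [-34.350 - 2.275, -34.350 + 1.842] = [-36.625, -32.508]. RSS = √0.649457 = 0.806.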